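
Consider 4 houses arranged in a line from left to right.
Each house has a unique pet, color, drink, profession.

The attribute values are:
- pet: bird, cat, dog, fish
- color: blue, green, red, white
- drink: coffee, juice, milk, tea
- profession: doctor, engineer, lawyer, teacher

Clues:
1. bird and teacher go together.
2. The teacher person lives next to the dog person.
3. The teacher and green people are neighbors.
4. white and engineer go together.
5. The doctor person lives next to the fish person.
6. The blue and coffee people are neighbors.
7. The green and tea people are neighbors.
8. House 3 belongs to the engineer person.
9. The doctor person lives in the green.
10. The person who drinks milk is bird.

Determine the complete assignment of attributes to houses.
Solution:

House | Pet | Color | Drink | Profession
----------------------------------------
  1   | bird | blue | milk | teacher
  2   | dog | green | coffee | doctor
  3   | fish | white | tea | engineer
  4   | cat | red | juice | lawyer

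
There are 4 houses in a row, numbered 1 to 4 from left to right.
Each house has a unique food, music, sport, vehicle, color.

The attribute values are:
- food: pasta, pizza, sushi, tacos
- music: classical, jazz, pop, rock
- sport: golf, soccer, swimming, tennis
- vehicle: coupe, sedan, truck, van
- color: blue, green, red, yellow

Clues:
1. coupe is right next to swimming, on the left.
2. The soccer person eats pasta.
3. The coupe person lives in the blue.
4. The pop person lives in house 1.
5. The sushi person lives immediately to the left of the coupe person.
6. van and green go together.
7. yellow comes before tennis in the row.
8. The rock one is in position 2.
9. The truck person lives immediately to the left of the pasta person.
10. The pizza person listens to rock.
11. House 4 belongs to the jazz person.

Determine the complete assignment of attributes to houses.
Solution:

House | Food | Music | Sport | Vehicle | Color
----------------------------------------------
  1   | sushi | pop | golf | sedan | yellow
  2   | pizza | rock | tennis | coupe | blue
  3   | tacos | classical | swimming | truck | red
  4   | pasta | jazz | soccer | van | green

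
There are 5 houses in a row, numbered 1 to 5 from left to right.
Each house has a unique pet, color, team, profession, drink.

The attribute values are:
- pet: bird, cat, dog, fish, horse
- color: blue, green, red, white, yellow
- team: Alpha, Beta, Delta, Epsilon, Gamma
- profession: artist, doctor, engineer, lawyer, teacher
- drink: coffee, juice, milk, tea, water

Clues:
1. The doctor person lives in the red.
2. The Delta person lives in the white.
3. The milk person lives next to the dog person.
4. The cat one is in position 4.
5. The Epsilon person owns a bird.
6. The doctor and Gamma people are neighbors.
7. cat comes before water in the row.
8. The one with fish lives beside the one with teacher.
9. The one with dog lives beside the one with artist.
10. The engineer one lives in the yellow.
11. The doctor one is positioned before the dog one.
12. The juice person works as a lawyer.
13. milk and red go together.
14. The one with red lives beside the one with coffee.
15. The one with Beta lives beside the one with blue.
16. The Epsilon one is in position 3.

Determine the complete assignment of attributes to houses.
Solution:

House | Pet | Color | Team | Profession | Drink
-----------------------------------------------
  1   | fish | red | Beta | doctor | milk
  2   | dog | blue | Gamma | teacher | coffee
  3   | bird | green | Epsilon | artist | tea
  4   | cat | white | Delta | lawyer | juice
  5   | horse | yellow | Alpha | engineer | water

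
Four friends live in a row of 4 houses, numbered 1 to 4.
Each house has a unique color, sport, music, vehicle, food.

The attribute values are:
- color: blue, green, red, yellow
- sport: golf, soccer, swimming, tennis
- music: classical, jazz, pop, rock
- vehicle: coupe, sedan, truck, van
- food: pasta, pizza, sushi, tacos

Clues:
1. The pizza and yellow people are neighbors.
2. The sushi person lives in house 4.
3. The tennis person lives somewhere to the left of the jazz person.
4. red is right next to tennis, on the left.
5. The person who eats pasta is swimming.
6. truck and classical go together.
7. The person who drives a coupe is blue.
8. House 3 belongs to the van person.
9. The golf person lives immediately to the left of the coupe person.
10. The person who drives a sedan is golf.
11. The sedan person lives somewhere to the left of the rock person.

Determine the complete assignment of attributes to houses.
Solution:

House | Color | Sport | Music | Vehicle | Food
----------------------------------------------
  1   | red | golf | pop | sedan | tacos
  2   | blue | tennis | rock | coupe | pizza
  3   | yellow | swimming | jazz | van | pasta
  4   | green | soccer | classical | truck | sushi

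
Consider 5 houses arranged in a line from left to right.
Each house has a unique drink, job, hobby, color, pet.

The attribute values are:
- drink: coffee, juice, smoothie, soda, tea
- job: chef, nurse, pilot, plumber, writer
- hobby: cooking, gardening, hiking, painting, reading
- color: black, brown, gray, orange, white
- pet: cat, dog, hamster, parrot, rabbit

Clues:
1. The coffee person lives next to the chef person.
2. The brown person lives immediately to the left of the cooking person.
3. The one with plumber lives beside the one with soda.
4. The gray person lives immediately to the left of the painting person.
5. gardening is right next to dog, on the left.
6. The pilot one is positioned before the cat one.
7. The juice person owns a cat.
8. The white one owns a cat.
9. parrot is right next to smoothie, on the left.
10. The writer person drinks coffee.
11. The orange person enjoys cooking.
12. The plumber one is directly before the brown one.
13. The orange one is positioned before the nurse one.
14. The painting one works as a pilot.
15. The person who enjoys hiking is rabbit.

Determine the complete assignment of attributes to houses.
Solution:

House | Drink | Job | Hobby | Color | Pet
-----------------------------------------
  1   | tea | plumber | gardening | gray | hamster
  2   | soda | pilot | painting | brown | dog
  3   | coffee | writer | cooking | orange | parrot
  4   | smoothie | chef | hiking | black | rabbit
  5   | juice | nurse | reading | white | cat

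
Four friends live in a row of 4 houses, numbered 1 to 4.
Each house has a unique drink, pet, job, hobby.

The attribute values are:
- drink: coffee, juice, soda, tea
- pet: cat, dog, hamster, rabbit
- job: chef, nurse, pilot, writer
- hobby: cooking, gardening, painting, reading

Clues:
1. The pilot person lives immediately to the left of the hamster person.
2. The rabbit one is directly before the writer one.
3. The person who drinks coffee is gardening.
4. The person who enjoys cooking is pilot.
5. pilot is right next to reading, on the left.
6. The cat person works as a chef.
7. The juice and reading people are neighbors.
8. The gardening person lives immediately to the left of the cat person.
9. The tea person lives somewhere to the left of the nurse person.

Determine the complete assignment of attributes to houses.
Solution:

House | Drink | Pet | Job | Hobby
---------------------------------
  1   | juice | rabbit | pilot | cooking
  2   | tea | hamster | writer | reading
  3   | coffee | dog | nurse | gardening
  4   | soda | cat | chef | painting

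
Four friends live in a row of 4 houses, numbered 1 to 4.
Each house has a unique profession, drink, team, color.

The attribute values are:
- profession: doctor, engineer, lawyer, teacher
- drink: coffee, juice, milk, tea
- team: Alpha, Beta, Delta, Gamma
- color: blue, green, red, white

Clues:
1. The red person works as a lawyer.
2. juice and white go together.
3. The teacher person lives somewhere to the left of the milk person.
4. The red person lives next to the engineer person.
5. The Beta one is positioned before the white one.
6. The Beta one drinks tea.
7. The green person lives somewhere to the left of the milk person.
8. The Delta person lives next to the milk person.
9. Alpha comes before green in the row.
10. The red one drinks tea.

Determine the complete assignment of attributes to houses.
Solution:

House | Profession | Drink | Team | Color
-----------------------------------------
  1   | lawyer | tea | Beta | red
  2   | engineer | juice | Alpha | white
  3   | teacher | coffee | Delta | green
  4   | doctor | milk | Gamma | blue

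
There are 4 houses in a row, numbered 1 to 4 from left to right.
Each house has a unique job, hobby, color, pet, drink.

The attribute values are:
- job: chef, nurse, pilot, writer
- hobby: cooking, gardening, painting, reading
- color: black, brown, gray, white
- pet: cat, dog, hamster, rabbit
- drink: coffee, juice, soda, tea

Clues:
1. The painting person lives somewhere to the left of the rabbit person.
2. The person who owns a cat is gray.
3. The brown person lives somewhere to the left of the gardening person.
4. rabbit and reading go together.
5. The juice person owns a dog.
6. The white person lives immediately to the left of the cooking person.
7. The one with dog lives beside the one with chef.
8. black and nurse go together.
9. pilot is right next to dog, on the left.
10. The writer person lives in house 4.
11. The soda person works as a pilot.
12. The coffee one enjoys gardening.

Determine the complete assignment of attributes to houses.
Solution:

House | Job | Hobby | Color | Pet | Drink
-----------------------------------------
  1   | pilot | painting | white | hamster | soda
  2   | nurse | cooking | black | dog | juice
  3   | chef | reading | brown | rabbit | tea
  4   | writer | gardening | gray | cat | coffee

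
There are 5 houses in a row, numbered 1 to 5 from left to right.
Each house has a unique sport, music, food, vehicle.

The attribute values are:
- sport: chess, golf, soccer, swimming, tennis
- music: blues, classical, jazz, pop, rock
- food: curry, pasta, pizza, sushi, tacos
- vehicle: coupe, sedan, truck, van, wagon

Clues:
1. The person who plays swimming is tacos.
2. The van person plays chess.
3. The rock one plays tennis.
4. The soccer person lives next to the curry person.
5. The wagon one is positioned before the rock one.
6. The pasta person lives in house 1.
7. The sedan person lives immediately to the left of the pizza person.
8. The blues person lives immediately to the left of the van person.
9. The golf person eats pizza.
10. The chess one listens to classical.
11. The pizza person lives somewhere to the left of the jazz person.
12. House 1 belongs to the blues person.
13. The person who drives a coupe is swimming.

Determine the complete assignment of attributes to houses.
Solution:

House | Sport | Music | Food | Vehicle
--------------------------------------
  1   | soccer | blues | pasta | wagon
  2   | chess | classical | curry | van
  3   | tennis | rock | sushi | sedan
  4   | golf | pop | pizza | truck
  5   | swimming | jazz | tacos | coupe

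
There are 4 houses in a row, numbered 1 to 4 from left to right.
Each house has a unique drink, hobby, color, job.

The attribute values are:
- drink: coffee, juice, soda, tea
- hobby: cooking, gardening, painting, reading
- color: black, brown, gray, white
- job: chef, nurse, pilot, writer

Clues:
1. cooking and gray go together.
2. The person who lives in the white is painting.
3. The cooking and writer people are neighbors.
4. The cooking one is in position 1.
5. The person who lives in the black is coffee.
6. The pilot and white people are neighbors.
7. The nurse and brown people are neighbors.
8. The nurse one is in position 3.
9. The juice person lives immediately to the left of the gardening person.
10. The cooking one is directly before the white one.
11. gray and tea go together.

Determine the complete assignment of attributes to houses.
Solution:

House | Drink | Hobby | Color | Job
-----------------------------------
  1   | tea | cooking | gray | pilot
  2   | juice | painting | white | writer
  3   | coffee | gardening | black | nurse
  4   | soda | reading | brown | chef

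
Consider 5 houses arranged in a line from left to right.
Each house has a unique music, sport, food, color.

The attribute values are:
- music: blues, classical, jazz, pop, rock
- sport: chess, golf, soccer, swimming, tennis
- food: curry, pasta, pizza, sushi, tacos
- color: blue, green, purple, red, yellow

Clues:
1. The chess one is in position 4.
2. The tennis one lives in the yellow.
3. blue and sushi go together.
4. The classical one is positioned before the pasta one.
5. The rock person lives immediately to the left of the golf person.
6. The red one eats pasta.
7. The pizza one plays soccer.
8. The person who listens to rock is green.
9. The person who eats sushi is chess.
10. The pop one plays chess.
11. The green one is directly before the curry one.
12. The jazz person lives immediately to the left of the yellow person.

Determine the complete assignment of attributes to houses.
Solution:

House | Music | Sport | Food | Color
------------------------------------
  1   | rock | soccer | pizza | green
  2   | jazz | golf | curry | purple
  3   | classical | tennis | tacos | yellow
  4   | pop | chess | sushi | blue
  5   | blues | swimming | pasta | red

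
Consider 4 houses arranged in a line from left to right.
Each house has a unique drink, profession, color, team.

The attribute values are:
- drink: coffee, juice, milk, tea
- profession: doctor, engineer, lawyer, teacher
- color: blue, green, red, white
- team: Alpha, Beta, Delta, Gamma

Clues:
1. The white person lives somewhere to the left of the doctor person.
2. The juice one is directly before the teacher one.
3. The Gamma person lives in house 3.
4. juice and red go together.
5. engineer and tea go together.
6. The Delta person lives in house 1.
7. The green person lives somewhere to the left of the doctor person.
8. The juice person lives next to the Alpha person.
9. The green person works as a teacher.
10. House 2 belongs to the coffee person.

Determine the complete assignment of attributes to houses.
Solution:

House | Drink | Profession | Color | Team
-----------------------------------------
  1   | juice | lawyer | red | Delta
  2   | coffee | teacher | green | Alpha
  3   | tea | engineer | white | Gamma
  4   | milk | doctor | blue | Beta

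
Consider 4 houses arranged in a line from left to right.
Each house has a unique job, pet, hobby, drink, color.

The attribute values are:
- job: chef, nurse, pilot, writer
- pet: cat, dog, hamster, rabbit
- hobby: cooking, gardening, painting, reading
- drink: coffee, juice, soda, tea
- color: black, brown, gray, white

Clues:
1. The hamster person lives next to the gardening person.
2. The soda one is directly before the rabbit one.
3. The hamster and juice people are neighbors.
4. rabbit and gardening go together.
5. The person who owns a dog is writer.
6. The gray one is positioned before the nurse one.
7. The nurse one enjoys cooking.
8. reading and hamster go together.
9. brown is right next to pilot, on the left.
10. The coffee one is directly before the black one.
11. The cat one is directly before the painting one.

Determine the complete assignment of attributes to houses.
Solution:

House | Job | Pet | Hobby | Drink | Color
-----------------------------------------
  1   | chef | hamster | reading | soda | brown
  2   | pilot | rabbit | gardening | juice | gray
  3   | nurse | cat | cooking | coffee | white
  4   | writer | dog | painting | tea | black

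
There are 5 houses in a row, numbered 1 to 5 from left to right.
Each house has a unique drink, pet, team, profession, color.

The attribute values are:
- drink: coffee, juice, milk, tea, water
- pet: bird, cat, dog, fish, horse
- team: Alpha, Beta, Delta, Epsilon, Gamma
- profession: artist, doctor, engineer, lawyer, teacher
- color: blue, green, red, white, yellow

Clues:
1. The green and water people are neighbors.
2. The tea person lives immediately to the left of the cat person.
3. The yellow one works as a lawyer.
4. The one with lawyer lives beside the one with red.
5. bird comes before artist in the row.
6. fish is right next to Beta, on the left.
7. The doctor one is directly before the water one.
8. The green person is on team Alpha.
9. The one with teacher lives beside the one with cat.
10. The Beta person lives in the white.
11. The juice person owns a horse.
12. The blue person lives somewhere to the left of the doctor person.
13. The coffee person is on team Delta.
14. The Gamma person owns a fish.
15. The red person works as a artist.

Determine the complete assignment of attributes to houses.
Solution:

House | Drink | Pet | Team | Profession | Color
-----------------------------------------------
  1   | tea | fish | Gamma | teacher | blue
  2   | milk | cat | Beta | engineer | white
  3   | juice | horse | Alpha | doctor | green
  4   | water | bird | Epsilon | lawyer | yellow
  5   | coffee | dog | Delta | artist | red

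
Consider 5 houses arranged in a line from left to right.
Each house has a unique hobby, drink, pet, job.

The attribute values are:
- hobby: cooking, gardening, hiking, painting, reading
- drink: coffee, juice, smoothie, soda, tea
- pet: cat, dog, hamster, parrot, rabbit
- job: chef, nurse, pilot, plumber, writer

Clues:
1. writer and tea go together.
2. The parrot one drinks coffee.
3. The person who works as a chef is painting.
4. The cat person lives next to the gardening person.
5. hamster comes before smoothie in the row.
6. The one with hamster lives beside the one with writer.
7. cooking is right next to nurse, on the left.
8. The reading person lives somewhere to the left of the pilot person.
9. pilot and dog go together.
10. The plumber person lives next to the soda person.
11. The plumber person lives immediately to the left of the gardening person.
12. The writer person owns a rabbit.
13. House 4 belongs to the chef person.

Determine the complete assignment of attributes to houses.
Solution:

House | Hobby | Drink | Pet | Job
---------------------------------
  1   | cooking | juice | cat | plumber
  2   | gardening | soda | hamster | nurse
  3   | reading | tea | rabbit | writer
  4   | painting | coffee | parrot | chef
  5   | hiking | smoothie | dog | pilot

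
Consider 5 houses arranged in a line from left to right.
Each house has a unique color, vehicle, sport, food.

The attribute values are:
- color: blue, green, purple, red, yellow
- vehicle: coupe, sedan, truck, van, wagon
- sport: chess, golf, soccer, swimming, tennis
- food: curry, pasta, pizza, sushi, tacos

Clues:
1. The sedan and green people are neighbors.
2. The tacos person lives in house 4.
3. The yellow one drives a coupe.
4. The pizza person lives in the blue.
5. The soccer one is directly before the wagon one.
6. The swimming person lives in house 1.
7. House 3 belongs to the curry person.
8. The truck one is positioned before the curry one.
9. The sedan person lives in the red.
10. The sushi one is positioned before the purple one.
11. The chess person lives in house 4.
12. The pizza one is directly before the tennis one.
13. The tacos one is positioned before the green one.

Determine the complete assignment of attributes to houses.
Solution:

House | Color | Vehicle | Sport | Food
--------------------------------------
  1   | yellow | coupe | swimming | sushi
  2   | blue | truck | soccer | pizza
  3   | purple | wagon | tennis | curry
  4   | red | sedan | chess | tacos
  5   | green | van | golf | pasta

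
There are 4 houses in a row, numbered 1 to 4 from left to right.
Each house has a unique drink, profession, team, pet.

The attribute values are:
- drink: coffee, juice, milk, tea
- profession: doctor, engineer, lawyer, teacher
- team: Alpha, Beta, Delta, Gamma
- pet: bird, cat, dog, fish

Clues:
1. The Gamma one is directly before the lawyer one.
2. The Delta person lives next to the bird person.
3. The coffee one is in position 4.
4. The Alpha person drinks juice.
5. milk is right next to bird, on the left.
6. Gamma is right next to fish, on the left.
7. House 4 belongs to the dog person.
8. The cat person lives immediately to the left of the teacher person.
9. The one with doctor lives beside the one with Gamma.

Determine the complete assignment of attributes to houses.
Solution:

House | Drink | Profession | Team | Pet
---------------------------------------
  1   | milk | doctor | Delta | cat
  2   | tea | teacher | Gamma | bird
  3   | juice | lawyer | Alpha | fish
  4   | coffee | engineer | Beta | dog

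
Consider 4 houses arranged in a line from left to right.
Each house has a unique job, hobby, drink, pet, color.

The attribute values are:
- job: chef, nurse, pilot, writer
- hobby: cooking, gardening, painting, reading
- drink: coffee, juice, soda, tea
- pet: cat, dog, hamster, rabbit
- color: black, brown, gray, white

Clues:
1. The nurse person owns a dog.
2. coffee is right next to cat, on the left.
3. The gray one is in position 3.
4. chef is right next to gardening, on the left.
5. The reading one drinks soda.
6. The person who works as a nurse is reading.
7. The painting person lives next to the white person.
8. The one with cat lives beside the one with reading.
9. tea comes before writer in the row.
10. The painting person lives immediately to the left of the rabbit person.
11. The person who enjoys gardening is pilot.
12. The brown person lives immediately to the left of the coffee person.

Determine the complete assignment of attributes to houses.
Solution:

House | Job | Hobby | Drink | Pet | Color
-----------------------------------------
  1   | chef | painting | tea | hamster | brown
  2   | pilot | gardening | coffee | rabbit | white
  3   | writer | cooking | juice | cat | gray
  4   | nurse | reading | soda | dog | black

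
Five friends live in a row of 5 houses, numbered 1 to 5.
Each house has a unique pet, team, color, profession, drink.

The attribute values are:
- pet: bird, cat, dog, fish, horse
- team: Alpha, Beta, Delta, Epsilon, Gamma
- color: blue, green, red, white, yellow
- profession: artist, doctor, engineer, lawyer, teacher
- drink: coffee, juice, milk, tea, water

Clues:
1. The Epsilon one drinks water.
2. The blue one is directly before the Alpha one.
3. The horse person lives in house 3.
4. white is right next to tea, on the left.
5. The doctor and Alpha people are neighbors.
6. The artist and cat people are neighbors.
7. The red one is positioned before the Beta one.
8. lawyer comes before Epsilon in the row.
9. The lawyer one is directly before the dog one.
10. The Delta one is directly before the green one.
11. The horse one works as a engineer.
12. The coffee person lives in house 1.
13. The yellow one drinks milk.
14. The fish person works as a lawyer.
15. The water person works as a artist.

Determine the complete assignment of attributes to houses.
Solution:

House | Pet | Team | Color | Profession | Drink
-----------------------------------------------
  1   | fish | Gamma | white | lawyer | coffee
  2   | dog | Delta | blue | doctor | tea
  3   | horse | Alpha | green | engineer | juice
  4   | bird | Epsilon | red | artist | water
  5   | cat | Beta | yellow | teacher | milk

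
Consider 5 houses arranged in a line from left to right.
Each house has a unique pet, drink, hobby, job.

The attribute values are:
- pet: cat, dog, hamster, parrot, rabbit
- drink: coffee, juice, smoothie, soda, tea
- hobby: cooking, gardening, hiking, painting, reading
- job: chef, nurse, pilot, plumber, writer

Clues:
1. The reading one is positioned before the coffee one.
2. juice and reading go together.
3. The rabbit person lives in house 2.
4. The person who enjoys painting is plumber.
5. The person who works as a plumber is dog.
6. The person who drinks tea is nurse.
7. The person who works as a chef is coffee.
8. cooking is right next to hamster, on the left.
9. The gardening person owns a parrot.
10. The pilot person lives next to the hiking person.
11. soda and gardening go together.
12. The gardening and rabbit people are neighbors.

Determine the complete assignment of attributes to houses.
Solution:

House | Pet | Drink | Hobby | Job
---------------------------------
  1   | parrot | soda | gardening | writer
  2   | rabbit | tea | cooking | nurse
  3   | hamster | juice | reading | pilot
  4   | cat | coffee | hiking | chef
  5   | dog | smoothie | painting | plumber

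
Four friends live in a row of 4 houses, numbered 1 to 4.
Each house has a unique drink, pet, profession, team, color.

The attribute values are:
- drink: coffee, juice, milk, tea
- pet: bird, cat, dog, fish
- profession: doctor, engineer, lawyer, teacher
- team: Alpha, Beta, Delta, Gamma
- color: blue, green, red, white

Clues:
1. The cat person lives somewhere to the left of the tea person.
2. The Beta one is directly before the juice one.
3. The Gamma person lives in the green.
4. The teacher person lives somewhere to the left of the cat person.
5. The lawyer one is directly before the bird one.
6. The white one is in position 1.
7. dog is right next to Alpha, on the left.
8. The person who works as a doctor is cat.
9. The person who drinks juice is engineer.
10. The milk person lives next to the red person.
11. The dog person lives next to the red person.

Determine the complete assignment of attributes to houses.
Solution:

House | Drink | Pet | Profession | Team | Color
-----------------------------------------------
  1   | milk | dog | teacher | Delta | white
  2   | coffee | cat | doctor | Alpha | red
  3   | tea | fish | lawyer | Beta | blue
  4   | juice | bird | engineer | Gamma | green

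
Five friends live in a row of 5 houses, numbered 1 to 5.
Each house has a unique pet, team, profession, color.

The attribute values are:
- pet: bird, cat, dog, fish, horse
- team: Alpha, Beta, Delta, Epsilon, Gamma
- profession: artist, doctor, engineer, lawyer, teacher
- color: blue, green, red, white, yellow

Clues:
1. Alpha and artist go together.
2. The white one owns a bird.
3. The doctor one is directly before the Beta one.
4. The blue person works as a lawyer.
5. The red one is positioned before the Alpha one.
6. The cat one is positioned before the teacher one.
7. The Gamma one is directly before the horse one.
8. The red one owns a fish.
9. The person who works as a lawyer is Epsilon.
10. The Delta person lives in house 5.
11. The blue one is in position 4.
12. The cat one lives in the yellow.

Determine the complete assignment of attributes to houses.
Solution:

House | Pet | Team | Profession | Color
---------------------------------------
  1   | fish | Gamma | doctor | red
  2   | horse | Beta | engineer | green
  3   | cat | Alpha | artist | yellow
  4   | dog | Epsilon | lawyer | blue
  5   | bird | Delta | teacher | white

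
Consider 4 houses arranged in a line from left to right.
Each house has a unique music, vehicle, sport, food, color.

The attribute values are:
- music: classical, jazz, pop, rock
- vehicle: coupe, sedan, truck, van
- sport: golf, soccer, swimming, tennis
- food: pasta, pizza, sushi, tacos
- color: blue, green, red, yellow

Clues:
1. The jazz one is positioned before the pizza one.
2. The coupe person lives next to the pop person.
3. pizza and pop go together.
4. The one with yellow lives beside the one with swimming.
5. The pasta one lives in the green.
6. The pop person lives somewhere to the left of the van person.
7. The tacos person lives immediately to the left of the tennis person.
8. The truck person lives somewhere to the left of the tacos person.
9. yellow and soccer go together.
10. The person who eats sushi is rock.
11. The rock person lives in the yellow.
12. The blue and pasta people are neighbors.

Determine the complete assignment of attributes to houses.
Solution:

House | Music | Vehicle | Sport | Food | Color
----------------------------------------------
  1   | rock | truck | soccer | sushi | yellow
  2   | jazz | coupe | swimming | tacos | red
  3   | pop | sedan | tennis | pizza | blue
  4   | classical | van | golf | pasta | green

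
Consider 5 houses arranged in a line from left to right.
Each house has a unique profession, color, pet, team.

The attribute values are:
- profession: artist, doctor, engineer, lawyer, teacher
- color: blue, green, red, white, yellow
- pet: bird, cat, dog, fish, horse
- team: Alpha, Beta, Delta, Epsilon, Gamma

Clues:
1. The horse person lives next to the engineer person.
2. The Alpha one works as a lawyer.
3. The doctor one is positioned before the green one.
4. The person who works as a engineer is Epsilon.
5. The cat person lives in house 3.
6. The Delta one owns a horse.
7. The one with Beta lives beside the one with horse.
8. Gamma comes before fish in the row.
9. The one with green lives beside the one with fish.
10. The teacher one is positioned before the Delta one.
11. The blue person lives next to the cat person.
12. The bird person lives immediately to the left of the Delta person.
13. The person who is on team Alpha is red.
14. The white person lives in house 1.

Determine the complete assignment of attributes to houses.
Solution:

House | Profession | Color | Pet | Team
---------------------------------------
  1   | teacher | white | bird | Beta
  2   | doctor | blue | horse | Delta
  3   | engineer | yellow | cat | Epsilon
  4   | artist | green | dog | Gamma
  5   | lawyer | red | fish | Alpha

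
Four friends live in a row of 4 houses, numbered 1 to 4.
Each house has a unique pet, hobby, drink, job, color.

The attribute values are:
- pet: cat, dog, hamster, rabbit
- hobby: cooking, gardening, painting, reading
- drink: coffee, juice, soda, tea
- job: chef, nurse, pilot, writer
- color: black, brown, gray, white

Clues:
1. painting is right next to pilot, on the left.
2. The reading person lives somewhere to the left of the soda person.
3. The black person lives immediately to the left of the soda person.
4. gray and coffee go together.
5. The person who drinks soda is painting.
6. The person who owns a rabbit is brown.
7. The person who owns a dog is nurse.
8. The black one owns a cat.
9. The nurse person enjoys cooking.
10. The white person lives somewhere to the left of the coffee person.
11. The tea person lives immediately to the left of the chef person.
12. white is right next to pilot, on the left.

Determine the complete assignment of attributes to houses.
Solution:

House | Pet | Hobby | Drink | Job | Color
-----------------------------------------
  1   | cat | reading | tea | writer | black
  2   | hamster | painting | soda | chef | white
  3   | rabbit | gardening | juice | pilot | brown
  4   | dog | cooking | coffee | nurse | gray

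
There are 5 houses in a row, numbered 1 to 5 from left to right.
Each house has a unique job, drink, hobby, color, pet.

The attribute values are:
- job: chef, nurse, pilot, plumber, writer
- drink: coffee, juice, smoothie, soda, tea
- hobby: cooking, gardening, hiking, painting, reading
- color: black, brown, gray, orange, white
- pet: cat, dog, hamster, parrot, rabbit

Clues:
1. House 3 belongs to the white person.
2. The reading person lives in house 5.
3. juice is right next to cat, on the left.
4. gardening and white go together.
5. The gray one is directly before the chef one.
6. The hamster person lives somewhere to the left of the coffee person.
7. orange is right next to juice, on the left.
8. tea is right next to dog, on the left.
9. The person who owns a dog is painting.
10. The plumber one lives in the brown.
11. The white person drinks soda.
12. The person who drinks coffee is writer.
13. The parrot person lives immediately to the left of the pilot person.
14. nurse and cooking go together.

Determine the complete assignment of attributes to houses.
Solution:

House | Job | Drink | Hobby | Color | Pet
-----------------------------------------
  1   | nurse | tea | cooking | orange | parrot
  2   | pilot | juice | painting | gray | dog
  3   | chef | soda | gardening | white | cat
  4   | plumber | smoothie | hiking | brown | hamster
  5   | writer | coffee | reading | black | rabbit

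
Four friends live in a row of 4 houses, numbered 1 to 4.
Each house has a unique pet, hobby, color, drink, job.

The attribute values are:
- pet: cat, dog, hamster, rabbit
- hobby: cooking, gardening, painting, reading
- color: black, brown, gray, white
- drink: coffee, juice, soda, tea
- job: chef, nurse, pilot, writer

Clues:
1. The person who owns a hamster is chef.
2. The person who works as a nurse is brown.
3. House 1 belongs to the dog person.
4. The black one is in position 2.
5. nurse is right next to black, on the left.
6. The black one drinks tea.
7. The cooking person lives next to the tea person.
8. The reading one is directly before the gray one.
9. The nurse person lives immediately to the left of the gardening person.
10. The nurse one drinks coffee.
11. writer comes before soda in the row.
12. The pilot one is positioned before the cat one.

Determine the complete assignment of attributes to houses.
Solution:

House | Pet | Hobby | Color | Drink | Job
-----------------------------------------
  1   | dog | cooking | brown | coffee | nurse
  2   | rabbit | gardening | black | tea | pilot
  3   | cat | reading | white | juice | writer
  4   | hamster | painting | gray | soda | chef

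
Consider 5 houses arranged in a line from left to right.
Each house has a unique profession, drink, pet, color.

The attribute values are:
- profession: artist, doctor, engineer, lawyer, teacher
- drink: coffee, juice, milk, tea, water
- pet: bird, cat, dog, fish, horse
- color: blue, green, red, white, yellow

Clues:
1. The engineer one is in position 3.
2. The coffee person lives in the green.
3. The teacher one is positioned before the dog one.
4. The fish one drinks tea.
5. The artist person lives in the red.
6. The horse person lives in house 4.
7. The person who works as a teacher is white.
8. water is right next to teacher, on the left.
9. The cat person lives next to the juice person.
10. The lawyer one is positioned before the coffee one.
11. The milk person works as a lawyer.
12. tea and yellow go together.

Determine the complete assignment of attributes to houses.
Solution:

House | Profession | Drink | Pet | Color
----------------------------------------
  1   | artist | water | cat | red
  2   | teacher | juice | bird | white
  3   | engineer | tea | fish | yellow
  4   | lawyer | milk | horse | blue
  5   | doctor | coffee | dog | green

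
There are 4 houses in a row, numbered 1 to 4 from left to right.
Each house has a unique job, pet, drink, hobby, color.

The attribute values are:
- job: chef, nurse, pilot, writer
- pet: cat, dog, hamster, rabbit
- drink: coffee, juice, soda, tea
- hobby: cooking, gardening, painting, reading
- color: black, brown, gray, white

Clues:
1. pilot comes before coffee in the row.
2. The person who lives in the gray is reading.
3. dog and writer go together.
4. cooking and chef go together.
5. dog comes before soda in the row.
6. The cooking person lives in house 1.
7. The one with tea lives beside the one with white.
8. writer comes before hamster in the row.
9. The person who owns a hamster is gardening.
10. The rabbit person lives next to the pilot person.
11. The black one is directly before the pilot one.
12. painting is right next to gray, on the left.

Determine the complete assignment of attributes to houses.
Solution:

House | Job | Pet | Drink | Hobby | Color
-----------------------------------------
  1   | chef | rabbit | tea | cooking | black
  2   | pilot | cat | juice | painting | white
  3   | writer | dog | coffee | reading | gray
  4   | nurse | hamster | soda | gardening | brown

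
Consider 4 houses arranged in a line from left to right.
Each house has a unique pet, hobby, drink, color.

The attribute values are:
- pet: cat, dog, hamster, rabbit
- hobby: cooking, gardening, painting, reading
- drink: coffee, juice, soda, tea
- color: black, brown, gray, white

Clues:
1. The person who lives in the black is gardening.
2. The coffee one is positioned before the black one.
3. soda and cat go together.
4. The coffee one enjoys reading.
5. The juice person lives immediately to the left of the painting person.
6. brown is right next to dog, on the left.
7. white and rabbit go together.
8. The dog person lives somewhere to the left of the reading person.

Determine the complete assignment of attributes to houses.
Solution:

House | Pet | Hobby | Drink | Color
-----------------------------------
  1   | hamster | cooking | juice | brown
  2   | dog | painting | tea | gray
  3   | rabbit | reading | coffee | white
  4   | cat | gardening | soda | black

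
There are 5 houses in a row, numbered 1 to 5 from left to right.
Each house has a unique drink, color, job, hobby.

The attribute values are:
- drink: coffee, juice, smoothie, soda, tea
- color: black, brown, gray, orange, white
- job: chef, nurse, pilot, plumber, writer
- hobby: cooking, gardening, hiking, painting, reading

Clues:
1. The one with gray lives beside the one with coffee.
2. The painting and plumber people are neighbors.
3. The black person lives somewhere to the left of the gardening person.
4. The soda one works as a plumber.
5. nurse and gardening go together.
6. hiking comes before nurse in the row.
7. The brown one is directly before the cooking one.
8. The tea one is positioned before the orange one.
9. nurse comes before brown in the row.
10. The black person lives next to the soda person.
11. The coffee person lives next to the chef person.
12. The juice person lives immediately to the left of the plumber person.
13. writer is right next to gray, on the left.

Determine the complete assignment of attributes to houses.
Solution:

House | Drink | Color | Job | Hobby
-----------------------------------
  1   | juice | black | writer | painting
  2   | soda | gray | plumber | hiking
  3   | coffee | white | nurse | gardening
  4   | tea | brown | chef | reading
  5   | smoothie | orange | pilot | cooking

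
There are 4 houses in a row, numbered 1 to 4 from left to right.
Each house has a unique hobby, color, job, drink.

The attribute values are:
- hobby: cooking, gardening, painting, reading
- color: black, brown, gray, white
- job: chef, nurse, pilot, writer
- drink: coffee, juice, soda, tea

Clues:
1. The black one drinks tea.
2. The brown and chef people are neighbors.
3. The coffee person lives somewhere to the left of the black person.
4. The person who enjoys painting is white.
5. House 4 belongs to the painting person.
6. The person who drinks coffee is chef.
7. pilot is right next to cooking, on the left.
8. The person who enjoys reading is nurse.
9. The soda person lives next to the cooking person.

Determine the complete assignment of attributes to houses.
Solution:

House | Hobby | Color | Job | Drink
-----------------------------------
  1   | gardening | brown | pilot | soda
  2   | cooking | gray | chef | coffee
  3   | reading | black | nurse | tea
  4   | painting | white | writer | juice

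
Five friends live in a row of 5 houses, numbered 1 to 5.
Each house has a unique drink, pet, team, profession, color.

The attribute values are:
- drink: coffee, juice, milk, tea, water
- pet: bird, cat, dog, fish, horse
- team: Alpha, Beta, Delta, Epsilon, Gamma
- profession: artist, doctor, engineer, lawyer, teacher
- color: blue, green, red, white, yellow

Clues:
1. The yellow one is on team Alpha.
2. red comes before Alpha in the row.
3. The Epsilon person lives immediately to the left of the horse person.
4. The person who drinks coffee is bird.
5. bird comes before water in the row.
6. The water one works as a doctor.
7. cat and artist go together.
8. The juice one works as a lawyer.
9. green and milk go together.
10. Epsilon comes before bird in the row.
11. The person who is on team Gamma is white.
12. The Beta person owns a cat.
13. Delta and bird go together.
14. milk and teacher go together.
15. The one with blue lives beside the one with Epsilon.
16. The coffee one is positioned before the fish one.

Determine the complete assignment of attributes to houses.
Solution:

House | Drink | Pet | Team | Profession | Color
-----------------------------------------------
  1   | tea | cat | Beta | artist | blue
  2   | milk | dog | Epsilon | teacher | green
  3   | juice | horse | Gamma | lawyer | white
  4   | coffee | bird | Delta | engineer | red
  5   | water | fish | Alpha | doctor | yellow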